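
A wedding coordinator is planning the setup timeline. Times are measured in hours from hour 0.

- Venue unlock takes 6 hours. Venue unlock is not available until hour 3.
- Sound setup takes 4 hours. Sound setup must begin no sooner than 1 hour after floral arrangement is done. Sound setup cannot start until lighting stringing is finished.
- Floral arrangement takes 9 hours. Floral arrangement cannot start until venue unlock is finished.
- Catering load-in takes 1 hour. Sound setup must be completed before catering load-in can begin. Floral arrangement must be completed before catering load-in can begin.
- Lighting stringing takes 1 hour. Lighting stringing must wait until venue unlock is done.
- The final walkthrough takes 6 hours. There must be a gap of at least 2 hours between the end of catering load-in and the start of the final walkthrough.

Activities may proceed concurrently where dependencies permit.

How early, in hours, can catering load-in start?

Venue unlock waits on its own release at hour 3, so it starts at hour 3 and finishes at 3 + 6 = hour 9.
After venue unlock (finishes hour 9), lighting stringing can start at hour 9 and finishes at hour 10.
Floral arrangement cannot begin until venue unlock (finishes hour 9). It runs from hour 9 to 9 + 9 = hour 18.
For sound setup: floral arrangement (finishes hour 18, plus 1-hour gap → hour 19); lighting stringing (finishes hour 10). Taking the maximum gives a start of hour 19, and it finishes at 19 + 4 = hour 23.
Catering load-in waits on sound setup (finishes hour 23); floral arrangement (finishes hour 18). The latest of these is hour 23, which is the earliest catering load-in can start.

23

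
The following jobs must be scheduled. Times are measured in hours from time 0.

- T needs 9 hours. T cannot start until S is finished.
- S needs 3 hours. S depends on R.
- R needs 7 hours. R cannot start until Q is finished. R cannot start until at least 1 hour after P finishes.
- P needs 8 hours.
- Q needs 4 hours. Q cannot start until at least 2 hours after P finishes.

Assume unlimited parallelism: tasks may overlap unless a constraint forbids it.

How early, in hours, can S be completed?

Nothing blocks P, so it runs from hour 0 to hour 8.
Q waits on P (finishes hour 8, plus 2-hour gap → hour 10), so it starts at hour 10 and finishes at 10 + 4 = hour 14.
R cannot start until Q (finishes hour 14); P (finishes hour 8, plus 1-hour gap → hour 9). The controlling bound is hour 14, so R finishes at 14 + 7 = hour 21.
S waits on R (finishes hour 21), so it starts at hour 21 and finishes at 21 + 3 = hour 24.

24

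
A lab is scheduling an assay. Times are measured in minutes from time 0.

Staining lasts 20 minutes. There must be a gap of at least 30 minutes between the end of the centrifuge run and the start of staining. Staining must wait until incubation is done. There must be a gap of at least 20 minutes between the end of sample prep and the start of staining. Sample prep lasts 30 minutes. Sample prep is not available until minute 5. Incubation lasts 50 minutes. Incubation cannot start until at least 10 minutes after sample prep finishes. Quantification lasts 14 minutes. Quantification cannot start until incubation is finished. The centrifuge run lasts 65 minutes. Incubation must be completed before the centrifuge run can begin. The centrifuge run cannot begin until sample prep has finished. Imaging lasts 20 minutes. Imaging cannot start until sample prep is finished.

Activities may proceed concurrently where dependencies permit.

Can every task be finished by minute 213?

Yes

Sample prep waits on its own release at minute 5, so it starts at minute 5 and finishes at 5 + 30 = minute 35.
Imaging waits on sample prep (finishes minute 35), so it starts at minute 35 and finishes at 35 + 20 = minute 55.
Incubation waits on sample prep (finishes minute 35, plus 10-minute gap → minute 45), so it starts at minute 45 and finishes at 45 + 50 = minute 95.
After incubation (finishes minute 95), quantification can start at minute 95 and finishes at minute 109.
The centrifuge run has to wait for incubation (finishes minute 95); sample prep (finishes minute 35). The latest of these is minute 95, so the centrifuge run runs minute 95 to 95 + 65 = minute 160.
Staining needs all of the centrifuge run (finishes minute 160, plus 30-minute gap → minute 190); incubation (finishes minute 95); sample prep (finishes minute 35, plus 20-minute gap → minute 55). That puts its earliest start at minute 190; it finishes at 190 + 20 = minute 210.
Every task is finished by minute 210, which is no later than the deadline of 213, so the schedule is feasible.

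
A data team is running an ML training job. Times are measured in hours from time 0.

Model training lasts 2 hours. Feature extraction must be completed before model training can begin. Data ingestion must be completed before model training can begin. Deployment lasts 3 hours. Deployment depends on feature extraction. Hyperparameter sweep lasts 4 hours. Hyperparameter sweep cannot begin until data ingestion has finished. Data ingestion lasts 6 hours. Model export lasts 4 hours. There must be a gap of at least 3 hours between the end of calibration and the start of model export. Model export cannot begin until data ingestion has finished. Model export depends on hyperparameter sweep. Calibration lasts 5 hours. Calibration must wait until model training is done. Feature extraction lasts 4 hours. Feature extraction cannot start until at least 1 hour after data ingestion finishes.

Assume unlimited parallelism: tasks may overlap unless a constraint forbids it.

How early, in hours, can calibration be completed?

18

Nothing blocks data ingestion, so it runs from hour 0 to hour 6.
Feature extraction waits on data ingestion (finishes hour 6, plus 1-hour gap → hour 7), so it starts at hour 7 and finishes at 7 + 4 = hour 11.
For model training: feature extraction (finishes hour 11); data ingestion (finishes hour 6). Taking the maximum gives a start of hour 11, and it finishes at 11 + 2 = hour 13.
Calibration cannot begin until model training (finishes hour 13). It runs from hour 13 to 13 + 5 = hour 18.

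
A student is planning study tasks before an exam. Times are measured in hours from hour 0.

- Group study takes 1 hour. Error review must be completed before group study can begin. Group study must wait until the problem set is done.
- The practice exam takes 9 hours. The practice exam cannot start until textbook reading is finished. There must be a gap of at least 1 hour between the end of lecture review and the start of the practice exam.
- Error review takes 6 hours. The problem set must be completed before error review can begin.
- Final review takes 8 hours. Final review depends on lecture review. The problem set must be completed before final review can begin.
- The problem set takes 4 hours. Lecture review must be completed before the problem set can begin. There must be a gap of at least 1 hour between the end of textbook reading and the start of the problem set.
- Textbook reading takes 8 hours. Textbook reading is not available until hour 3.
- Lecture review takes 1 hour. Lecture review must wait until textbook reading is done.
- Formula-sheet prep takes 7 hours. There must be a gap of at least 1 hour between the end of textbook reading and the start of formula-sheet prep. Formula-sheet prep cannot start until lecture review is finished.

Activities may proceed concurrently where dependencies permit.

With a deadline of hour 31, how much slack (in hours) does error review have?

Textbook reading waits on its own release at hour 3, so it starts at hour 3 and finishes at 3 + 8 = hour 11.
After textbook reading (finishes hour 11), lecture review can start at hour 11 and finishes at hour 12.
The problem set cannot start until lecture review (finishes hour 12); textbook reading (finishes hour 11, plus 1-hour gap → hour 12). The controlling bound is hour 12, so the problem set finishes at 12 + 4 = hour 16.
Error review waits on the problem set (finishes hour 16), so it starts at hour 16 and finishes at 16 + 6 = hour 22.

Working backward from the deadline:
Nothing follows group study; the deadline of hour 31 is its only limit. It must start by 31 − 1 = hour 30.
Error review must finish before group study (must start by hour 30). With a 6-hour duration, error review must start by 30 − 6 = hour 24.
So error review can start as early as hour 16 and as late as hour 24, giving 24 − 16 = 8 hours of slack.

8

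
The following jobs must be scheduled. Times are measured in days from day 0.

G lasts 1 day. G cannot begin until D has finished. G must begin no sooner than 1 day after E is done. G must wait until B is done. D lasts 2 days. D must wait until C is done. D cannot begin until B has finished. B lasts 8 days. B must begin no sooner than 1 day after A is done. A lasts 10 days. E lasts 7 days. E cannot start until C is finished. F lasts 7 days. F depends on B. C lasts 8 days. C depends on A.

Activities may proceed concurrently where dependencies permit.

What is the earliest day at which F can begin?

A can start immediately at day 0; it finishes at day 10.
B cannot begin until A (finishes day 10, plus 1-day gap → day 11). It runs from day 11 to 11 + 8 = day 19.
F waits on B (finishes day 19), so the earliest it can start is day 19.

19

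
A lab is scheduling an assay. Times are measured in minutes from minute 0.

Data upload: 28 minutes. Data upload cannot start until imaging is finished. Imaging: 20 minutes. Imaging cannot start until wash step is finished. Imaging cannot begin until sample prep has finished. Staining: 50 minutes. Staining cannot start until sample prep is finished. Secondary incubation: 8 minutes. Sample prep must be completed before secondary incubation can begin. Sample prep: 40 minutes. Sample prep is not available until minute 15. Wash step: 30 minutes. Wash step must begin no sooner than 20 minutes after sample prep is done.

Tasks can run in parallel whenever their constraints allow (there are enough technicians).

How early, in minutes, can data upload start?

125

After its own release at minute 15, sample prep can start at minute 15 and finishes at minute 55.
After sample prep (finishes minute 55, plus 20-minute gap → minute 75), wash step can start at minute 75 and finishes at minute 105.
Imaging needs all of wash step (finishes minute 105); sample prep (finishes minute 55). That puts its earliest start at minute 105; it finishes at 105 + 20 = minute 125.
Data upload waits on imaging (finishes minute 125), so the earliest it can start is minute 125.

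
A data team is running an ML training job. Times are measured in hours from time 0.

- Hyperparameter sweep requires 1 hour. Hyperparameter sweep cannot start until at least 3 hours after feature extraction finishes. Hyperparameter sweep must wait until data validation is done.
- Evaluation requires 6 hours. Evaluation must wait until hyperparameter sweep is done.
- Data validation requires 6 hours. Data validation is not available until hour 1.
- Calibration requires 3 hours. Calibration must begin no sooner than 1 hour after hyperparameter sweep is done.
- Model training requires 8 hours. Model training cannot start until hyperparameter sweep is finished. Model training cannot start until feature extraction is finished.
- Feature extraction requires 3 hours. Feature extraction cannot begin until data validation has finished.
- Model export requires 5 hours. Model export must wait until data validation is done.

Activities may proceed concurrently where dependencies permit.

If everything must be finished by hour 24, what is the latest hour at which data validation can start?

3

Model training must finish by hour 24; it takes 8 hours, so it must start by 24 − 8 = hour 16.
To finish by hour 24, evaluation (duration 6) must start no later than hour 18.
Calibration must finish by hour 24; it takes 3 hours, so it must start by 24 − 3 = hour 21.
Hyperparameter sweep feeds model training (must start by hour 16); evaluation (must start by hour 18); calibration (must start by hour 21, minus 1-hour gap → hour 20). Taking the minimum, hyperparameter sweep must finish by hour 16 and start by 16 − 1 = hour 15.
For feature extraction: hyperparameter sweep (must start by hour 15, minus 3-hour gap → hour 12); model training (must start by hour 16). The most restrictive is hour 12; with a 3-hour duration, feature extraction must start by hour 9.
To finish by hour 24, model export (duration 5) must start no later than hour 19.
Data validation has several dependents: feature extraction (must start by hour 9); hyperparameter sweep (must start by hour 15); model export (must start by hour 19). The earliest of those limits is hour 9, so data validation must start by 9 − 6 = hour 3.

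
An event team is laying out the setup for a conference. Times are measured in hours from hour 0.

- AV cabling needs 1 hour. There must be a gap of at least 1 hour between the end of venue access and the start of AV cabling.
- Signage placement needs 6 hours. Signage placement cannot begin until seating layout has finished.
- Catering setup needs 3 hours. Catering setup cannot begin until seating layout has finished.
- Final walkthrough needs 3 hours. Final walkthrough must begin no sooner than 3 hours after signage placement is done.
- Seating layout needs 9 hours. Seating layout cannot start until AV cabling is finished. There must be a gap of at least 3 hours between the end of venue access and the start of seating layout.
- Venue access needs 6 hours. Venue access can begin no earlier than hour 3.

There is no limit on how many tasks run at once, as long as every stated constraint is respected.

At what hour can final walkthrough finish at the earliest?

Venue access cannot begin until its own release at hour 3. It runs from hour 3 to 3 + 6 = hour 9.
After venue access (finishes hour 9, plus 1-hour gap → hour 10), AV cabling can start at hour 10 and finishes at hour 11.
Seating layout has to wait for AV cabling (finishes hour 11); venue access (finishes hour 9, plus 3-hour gap → hour 12). The latest of these is hour 12, so seating layout runs hour 12 to 12 + 9 = hour 21.
Signage placement cannot begin until seating layout (finishes hour 21). It runs from hour 21 to 21 + 6 = hour 27.
Final walkthrough cannot begin until signage placement (finishes hour 27, plus 3-hour gap → hour 30). It runs from hour 30 to 30 + 3 = hour 33.

33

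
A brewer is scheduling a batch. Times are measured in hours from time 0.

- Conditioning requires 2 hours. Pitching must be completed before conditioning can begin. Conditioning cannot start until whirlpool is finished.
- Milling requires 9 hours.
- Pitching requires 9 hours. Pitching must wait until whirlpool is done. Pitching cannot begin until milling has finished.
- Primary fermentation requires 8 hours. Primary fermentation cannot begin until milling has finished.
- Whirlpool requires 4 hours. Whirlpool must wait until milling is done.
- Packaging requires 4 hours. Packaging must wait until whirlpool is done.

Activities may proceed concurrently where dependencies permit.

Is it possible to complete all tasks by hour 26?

Milling can start immediately at hour 0; it finishes at hour 9.
After milling (finishes hour 9), primary fermentation can start at hour 9 and finishes at hour 17.
After milling (finishes hour 9), whirlpool can start at hour 9 and finishes at hour 13.
Packaging cannot begin until whirlpool (finishes hour 13). It runs from hour 13 to 13 + 4 = hour 17.
Pitching needs all of whirlpool (finishes hour 13); milling (finishes hour 9). That puts its earliest start at hour 13; it finishes at 13 + 9 = hour 22.
Conditioning cannot start until pitching (finishes hour 22); whirlpool (finishes hour 13). The controlling bound is hour 22, so conditioning finishes at 22 + 2 = hour 24.
Every task is finished by hour 24, which is no later than the deadline of 26, so the schedule is feasible.

Yes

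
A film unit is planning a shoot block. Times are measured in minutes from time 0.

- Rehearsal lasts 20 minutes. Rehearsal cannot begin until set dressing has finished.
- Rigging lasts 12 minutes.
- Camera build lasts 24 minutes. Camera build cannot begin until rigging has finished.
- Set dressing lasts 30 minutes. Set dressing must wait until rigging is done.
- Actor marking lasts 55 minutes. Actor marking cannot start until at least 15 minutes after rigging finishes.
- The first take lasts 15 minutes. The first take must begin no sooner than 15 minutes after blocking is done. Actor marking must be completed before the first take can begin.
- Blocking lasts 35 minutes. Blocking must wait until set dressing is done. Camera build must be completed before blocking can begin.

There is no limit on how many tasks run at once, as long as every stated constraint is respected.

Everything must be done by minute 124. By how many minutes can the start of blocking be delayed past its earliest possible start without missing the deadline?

Nothing blocks rigging, so it runs from minute 0 to minute 12.
Camera build waits on rigging (finishes minute 12), so it starts at minute 12 and finishes at 12 + 24 = minute 36.
Set dressing waits on rigging (finishes minute 12), so it starts at minute 12 and finishes at 12 + 30 = minute 42.
Blocking needs all of set dressing (finishes minute 42); camera build (finishes minute 36). That puts its earliest start at minute 42; it finishes at 42 + 35 = minute 77.

Working backward from the deadline:
To finish by minute 124, the first take (duration 15) must start no later than minute 109.
Blocking feeds into the first take (must start by minute 109, minus 15-minute gap → minute 94); so blocking must finish by minute 94 and therefore start by minute 59.
So blocking can start as early as minute 42 and as late as minute 59, giving 59 − 42 = 17 minutes of slack.

17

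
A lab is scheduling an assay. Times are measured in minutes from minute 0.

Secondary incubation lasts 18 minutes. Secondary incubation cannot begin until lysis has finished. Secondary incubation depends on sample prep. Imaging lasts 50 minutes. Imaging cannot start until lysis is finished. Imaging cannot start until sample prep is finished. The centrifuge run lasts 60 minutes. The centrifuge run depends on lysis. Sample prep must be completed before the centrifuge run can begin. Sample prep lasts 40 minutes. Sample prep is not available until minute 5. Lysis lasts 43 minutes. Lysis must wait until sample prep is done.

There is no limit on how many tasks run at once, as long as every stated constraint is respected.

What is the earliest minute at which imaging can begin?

After its own release at minute 5, sample prep can start at minute 5 and finishes at minute 45.
Lysis waits on sample prep (finishes minute 45), so it starts at minute 45 and finishes at 45 + 43 = minute 88.
Imaging waits on lysis (finishes minute 88); sample prep (finishes minute 45). The latest of these is minute 88, which is the earliest imaging can start.

88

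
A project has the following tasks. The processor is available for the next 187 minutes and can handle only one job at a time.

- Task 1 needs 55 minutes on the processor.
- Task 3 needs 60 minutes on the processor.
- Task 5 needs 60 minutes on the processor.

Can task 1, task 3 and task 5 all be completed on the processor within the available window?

Yes

Running back to back, the jobs need 55 + 60 + 60 = 175 minutes on the processor.
Since 175 ≤ 187, they fit within the window.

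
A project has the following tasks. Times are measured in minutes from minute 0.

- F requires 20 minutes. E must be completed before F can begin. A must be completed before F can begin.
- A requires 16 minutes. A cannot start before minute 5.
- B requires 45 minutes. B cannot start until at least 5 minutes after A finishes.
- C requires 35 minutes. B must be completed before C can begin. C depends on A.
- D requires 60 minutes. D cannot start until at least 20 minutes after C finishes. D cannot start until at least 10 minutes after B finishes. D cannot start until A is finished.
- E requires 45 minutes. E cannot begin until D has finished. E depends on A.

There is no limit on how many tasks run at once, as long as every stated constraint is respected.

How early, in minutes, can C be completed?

106

A cannot begin until its own release at minute 5. It runs from minute 5 to 5 + 16 = minute 21.
After A (finishes minute 21, plus 5-minute gap → minute 26), B can start at minute 26 and finishes at minute 71.
C cannot start until B (finishes minute 71); A (finishes minute 21). The controlling bound is minute 71, so C finishes at 71 + 35 = minute 106.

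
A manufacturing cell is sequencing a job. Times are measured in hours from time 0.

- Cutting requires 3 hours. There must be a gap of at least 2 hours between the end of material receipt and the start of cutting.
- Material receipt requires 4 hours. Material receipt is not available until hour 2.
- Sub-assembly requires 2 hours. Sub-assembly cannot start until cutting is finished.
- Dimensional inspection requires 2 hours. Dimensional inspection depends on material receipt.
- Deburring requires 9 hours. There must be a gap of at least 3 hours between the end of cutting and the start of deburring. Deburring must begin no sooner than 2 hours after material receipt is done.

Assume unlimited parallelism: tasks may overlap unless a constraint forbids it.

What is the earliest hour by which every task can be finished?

After its own release at hour 2, material receipt can start at hour 2 and finishes at hour 6.
After material receipt (finishes hour 6), dimensional inspection can start at hour 6 and finishes at hour 8.
Cutting cannot begin until material receipt (finishes hour 6, plus 2-hour gap → hour 8). It runs from hour 8 to 8 + 3 = hour 11.
Sub-assembly cannot begin until cutting (finishes hour 11). It runs from hour 11 to 11 + 2 = hour 13.
For deburring: cutting (finishes hour 11, plus 3-hour gap → hour 14); material receipt (finishes hour 6, plus 2-hour gap → hour 8). Taking the maximum gives a start of hour 14, and it finishes at 14 + 9 = hour 23.
All tasks are finished once the last one completes. Finish times: Material receipt at 6, Cutting at 11, Deburring at 23, Dimensional inspection at 8, Sub-assembly at 13. The latest is hour 23.

23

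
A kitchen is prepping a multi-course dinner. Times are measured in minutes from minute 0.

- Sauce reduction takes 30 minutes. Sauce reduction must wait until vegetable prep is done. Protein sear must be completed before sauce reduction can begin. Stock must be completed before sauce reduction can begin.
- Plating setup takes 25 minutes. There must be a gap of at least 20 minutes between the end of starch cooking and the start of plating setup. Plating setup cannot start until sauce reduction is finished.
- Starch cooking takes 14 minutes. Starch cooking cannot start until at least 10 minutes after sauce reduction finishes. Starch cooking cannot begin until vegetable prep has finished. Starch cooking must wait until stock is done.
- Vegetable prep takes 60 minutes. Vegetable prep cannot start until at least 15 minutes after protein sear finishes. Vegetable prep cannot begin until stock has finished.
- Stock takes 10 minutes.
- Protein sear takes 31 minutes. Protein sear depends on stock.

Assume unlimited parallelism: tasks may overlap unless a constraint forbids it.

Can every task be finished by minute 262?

Nothing blocks stock, so it runs from minute 0 to minute 10.
After stock (finishes minute 10), protein sear can start at minute 10 and finishes at minute 41.
Vegetable prep cannot start until protein sear (finishes minute 41, plus 15-minute gap → minute 56); stock (finishes minute 10). The controlling bound is minute 56, so vegetable prep finishes at 56 + 60 = minute 116.
Sauce reduction needs all of vegetable prep (finishes minute 116); protein sear (finishes minute 41); stock (finishes minute 10). That puts its earliest start at minute 116; it finishes at 116 + 30 = minute 146.
For starch cooking: sauce reduction (finishes minute 146, plus 10-minute gap → minute 156); vegetable prep (finishes minute 116); stock (finishes minute 10). Taking the maximum gives a start of minute 156, and it finishes at 156 + 14 = minute 170.
Plating setup has to wait for starch cooking (finishes minute 170, plus 20-minute gap → minute 190); sauce reduction (finishes minute 146). The latest of these is minute 190, so plating setup runs minute 190 to 190 + 25 = minute 215.
Every task is finished by minute 215, which is no later than the deadline of 262, so the schedule is feasible.

Yes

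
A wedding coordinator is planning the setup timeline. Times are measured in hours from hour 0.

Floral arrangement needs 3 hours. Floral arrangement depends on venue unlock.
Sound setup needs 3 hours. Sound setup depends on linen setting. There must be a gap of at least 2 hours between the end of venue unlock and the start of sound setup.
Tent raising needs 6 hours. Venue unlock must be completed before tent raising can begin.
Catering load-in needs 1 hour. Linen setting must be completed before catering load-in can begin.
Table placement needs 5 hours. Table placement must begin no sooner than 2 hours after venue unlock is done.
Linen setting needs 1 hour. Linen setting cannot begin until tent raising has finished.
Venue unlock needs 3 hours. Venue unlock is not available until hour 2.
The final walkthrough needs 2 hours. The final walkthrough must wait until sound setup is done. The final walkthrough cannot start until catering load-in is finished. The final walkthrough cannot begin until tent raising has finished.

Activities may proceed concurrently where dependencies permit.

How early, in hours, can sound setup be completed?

15

Venue unlock cannot begin until its own release at hour 2. It runs from hour 2 to 2 + 3 = hour 5.
After venue unlock (finishes hour 5), tent raising can start at hour 5 and finishes at hour 11.
After tent raising (finishes hour 11), linen setting can start at hour 11 and finishes at hour 12.
Sound setup has to wait for linen setting (finishes hour 12); venue unlock (finishes hour 5, plus 2-hour gap → hour 7). The latest of these is hour 12, so sound setup runs hour 12 to 12 + 3 = hour 15.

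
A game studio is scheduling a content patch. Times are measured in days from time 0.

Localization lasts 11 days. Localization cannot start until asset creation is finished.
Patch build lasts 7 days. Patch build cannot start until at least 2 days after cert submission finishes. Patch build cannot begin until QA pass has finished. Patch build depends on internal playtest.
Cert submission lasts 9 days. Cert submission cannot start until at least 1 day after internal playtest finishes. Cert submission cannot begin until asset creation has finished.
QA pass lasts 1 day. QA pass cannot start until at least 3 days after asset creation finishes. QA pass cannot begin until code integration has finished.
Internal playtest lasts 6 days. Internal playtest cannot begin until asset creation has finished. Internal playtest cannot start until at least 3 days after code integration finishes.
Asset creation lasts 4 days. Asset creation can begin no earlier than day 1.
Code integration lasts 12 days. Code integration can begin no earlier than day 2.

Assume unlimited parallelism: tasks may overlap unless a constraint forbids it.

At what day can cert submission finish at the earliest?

Code integration cannot begin until its own release at day 2. It runs from day 2 to 2 + 12 = day 14.
Asset creation waits on its own release at day 1, so it starts at day 1 and finishes at 1 + 4 = day 5.
Internal playtest has to wait for asset creation (finishes day 5); code integration (finishes day 14, plus 3-day gap → day 17). The latest of these is day 17, so internal playtest runs day 17 to 17 + 6 = day 23.
For cert submission: internal playtest (finishes day 23, plus 1-day gap → day 24); asset creation (finishes day 5). Taking the maximum gives a start of day 24, and it finishes at 24 + 9 = day 33.

33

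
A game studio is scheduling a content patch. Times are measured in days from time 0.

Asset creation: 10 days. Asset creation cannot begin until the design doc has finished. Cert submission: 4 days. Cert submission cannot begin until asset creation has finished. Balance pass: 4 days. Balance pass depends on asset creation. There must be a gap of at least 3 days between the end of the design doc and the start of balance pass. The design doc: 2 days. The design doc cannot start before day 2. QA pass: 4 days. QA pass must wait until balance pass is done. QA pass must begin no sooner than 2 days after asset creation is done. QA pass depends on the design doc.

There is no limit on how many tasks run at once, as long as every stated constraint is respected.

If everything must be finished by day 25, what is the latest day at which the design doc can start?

5

To finish by day 25, QA pass (duration 4) must start no later than day 21.
Balance pass feeds into QA pass (must start by day 21); so balance pass must finish by day 21 and therefore start by day 17.
Nothing follows cert submission; the deadline of day 25 is its only limit. It must start by 25 − 4 = day 21.
For asset creation: balance pass (must start by day 17); QA pass (must start by day 21, minus 2-day gap → day 19); cert submission (must start by day 21). The most restrictive is day 17; with a 10-day duration, asset creation must start by day 7.
For the design doc: asset creation (must start by day 7); balance pass (must start by day 17, minus 3-day gap → day 14); QA pass (must start by day 21). The most restrictive is day 7; with a 2-day duration, the design doc must start by day 5.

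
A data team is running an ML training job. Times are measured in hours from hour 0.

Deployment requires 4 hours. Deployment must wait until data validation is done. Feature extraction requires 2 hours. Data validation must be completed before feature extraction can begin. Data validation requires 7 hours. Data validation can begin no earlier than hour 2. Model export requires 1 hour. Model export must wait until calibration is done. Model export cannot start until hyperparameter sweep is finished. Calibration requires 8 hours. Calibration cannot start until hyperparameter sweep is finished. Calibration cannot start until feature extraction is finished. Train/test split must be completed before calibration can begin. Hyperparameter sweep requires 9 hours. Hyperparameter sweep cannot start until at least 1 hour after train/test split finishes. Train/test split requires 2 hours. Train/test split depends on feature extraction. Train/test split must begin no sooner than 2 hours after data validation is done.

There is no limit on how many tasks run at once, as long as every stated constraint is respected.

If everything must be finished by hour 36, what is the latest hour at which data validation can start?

Nothing follows model export; the deadline of hour 36 is its only limit. It must start by 36 − 1 = hour 35.
Calibration must finish before model export (must start by hour 35). With an 8-hour duration, calibration must start by 35 − 8 = hour 27.
For hyperparameter sweep: calibration (must start by hour 27); model export (must start by hour 35). The most restrictive is hour 27; with a 9-hour duration, hyperparameter sweep must start by hour 18.
Train/test split feeds hyperparameter sweep (must start by hour 18, minus 1-hour gap → hour 17); calibration (must start by hour 27). Taking the minimum, train/test split must finish by hour 17 and start by 17 − 2 = hour 15.
Feature extraction feeds train/test split (must start by hour 15); calibration (must start by hour 27). Taking the minimum, feature extraction must finish by hour 15 and start by 15 − 2 = hour 13.
To finish by hour 36, deployment (duration 4) must start no later than hour 32.
Data validation has several dependents: feature extraction (must start by hour 13); train/test split (must start by hour 15, minus 2-hour gap → hour 13); deployment (must start by hour 32). The earliest of those limits is hour 13, so data validation must start by 13 − 7 = hour 6.

6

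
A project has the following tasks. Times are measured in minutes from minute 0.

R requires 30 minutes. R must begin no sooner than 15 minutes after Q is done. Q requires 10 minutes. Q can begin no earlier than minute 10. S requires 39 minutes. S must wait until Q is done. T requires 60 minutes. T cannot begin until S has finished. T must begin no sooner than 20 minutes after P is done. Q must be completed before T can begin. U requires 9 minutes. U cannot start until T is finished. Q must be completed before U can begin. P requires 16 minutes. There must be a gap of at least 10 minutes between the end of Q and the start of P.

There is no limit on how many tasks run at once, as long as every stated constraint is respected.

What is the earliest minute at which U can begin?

After its own release at minute 10, Q can start at minute 10 and finishes at minute 20.
S waits on Q (finishes minute 20), so it starts at minute 20 and finishes at 20 + 39 = minute 59.
After Q (finishes minute 20, plus 10-minute gap → minute 30), P can start at minute 30 and finishes at minute 46.
T cannot start until S (finishes minute 59); P (finishes minute 46, plus 20-minute gap → minute 66); Q (finishes minute 20). The controlling bound is minute 66, so T finishes at 66 + 60 = minute 126.
U waits on T (finishes minute 126); Q (finishes minute 20). The latest of these is minute 126, which is the earliest U can start.

126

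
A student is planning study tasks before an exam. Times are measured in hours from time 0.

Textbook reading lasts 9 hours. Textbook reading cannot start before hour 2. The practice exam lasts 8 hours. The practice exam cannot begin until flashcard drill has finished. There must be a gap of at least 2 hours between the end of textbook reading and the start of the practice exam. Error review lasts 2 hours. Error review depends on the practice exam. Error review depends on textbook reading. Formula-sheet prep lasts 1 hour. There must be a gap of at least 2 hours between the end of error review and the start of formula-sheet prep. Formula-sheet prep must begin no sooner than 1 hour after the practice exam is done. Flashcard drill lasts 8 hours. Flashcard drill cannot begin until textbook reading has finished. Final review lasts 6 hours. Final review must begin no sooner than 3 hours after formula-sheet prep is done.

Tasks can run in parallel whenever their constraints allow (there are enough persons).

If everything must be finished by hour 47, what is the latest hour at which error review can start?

Final review has no dependents, so it just needs to finish by hour 47. Starting by 47 − 6 = hour 41 achieves that.
Formula-sheet prep feeds into final review (must start by hour 41, minus 3-hour gap → hour 38); so formula-sheet prep must finish by hour 38 and therefore start by hour 37.
Since formula-sheet prep (must start by hour 37, minus 2-hour gap → hour 35) depends on it, error review must finish by hour 35. Backing off its 2-hour duration gives a latest start of hour 33.

33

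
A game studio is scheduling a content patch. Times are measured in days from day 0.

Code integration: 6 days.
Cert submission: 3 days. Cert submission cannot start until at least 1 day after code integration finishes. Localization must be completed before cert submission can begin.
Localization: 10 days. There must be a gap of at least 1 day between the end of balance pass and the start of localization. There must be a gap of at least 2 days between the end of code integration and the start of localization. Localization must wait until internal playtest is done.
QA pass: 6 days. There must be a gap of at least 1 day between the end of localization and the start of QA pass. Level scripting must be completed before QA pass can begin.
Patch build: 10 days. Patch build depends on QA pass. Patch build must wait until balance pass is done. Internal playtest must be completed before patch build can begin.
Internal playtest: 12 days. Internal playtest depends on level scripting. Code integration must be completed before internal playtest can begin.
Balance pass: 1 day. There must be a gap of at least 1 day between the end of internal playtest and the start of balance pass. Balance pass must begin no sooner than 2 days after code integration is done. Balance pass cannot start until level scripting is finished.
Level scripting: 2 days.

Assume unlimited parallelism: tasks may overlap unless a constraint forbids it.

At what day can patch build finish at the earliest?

48

Code integration has no prerequisites, so it starts at day 0 and finishes at day 6.
Level scripting has no prerequisites, so it starts at day 0 and finishes at day 2.
Internal playtest cannot start until level scripting (finishes day 2); code integration (finishes day 6). The controlling bound is day 6, so internal playtest finishes at 6 + 12 = day 18.
Balance pass has to wait for internal playtest (finishes day 18, plus 1-day gap → day 19); code integration (finishes day 6, plus 2-day gap → day 8); level scripting (finishes day 2). The latest of these is day 19, so balance pass runs day 19 to 19 + 1 = day 20.
Localization has to wait for balance pass (finishes day 20, plus 1-day gap → day 21); code integration (finishes day 6, plus 2-day gap → day 8); internal playtest (finishes day 18). The latest of these is day 21, so localization runs day 21 to 21 + 10 = day 31.
QA pass cannot start until localization (finishes day 31, plus 1-day gap → day 32); level scripting (finishes day 2). The controlling bound is day 32, so QA pass finishes at 32 + 6 = day 38.
Patch build has to wait for QA pass (finishes day 38); balance pass (finishes day 20); internal playtest (finishes day 18). The latest of these is day 38, so patch build runs day 38 to 38 + 10 = day 48.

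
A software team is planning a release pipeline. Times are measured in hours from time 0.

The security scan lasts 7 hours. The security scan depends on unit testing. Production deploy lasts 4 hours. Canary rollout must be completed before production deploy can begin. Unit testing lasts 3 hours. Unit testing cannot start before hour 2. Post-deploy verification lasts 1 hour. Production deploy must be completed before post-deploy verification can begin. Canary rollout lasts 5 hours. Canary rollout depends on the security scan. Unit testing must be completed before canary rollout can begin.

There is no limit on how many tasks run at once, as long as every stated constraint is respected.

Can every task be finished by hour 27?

After its own release at hour 2, unit testing can start at hour 2 and finishes at hour 5.
The security scan waits on unit testing (finishes hour 5), so it starts at hour 5 and finishes at 5 + 7 = hour 12.
Canary rollout cannot start until the security scan (finishes hour 12); unit testing (finishes hour 5). The controlling bound is hour 12, so canary rollout finishes at 12 + 5 = hour 17.
Production deploy cannot begin until canary rollout (finishes hour 17). It runs from hour 17 to 17 + 4 = hour 21.
Post-deploy verification waits on production deploy (finishes hour 21), so it starts at hour 21 and finishes at 21 + 1 = hour 22.
Every task is finished by hour 22, which is no later than the deadline of 27, so the schedule is feasible.

Yes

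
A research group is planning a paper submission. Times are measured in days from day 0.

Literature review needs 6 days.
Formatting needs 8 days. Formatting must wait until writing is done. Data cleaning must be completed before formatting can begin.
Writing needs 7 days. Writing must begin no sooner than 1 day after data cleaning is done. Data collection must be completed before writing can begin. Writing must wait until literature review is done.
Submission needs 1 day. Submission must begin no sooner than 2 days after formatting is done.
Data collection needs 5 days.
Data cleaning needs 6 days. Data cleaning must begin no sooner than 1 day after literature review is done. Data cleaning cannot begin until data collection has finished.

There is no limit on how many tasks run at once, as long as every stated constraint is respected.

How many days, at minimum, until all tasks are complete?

Data collection has no prerequisites, so it starts at day 0 and finishes at day 5.
Nothing blocks literature review, so it runs from day 0 to day 6.
Data cleaning needs all of literature review (finishes day 6, plus 1-day gap → day 7); data collection (finishes day 5). That puts its earliest start at day 7; it finishes at 7 + 6 = day 13.
Writing has to wait for data cleaning (finishes day 13, plus 1-day gap → day 14); data collection (finishes day 5); literature review (finishes day 6). The latest of these is day 14, so writing runs day 14 to 14 + 7 = day 21.
Formatting cannot start until writing (finishes day 21); data cleaning (finishes day 13). The controlling bound is day 21, so formatting finishes at 21 + 8 = day 29.
After formatting (finishes day 29, plus 2-day gap → day 31), submission can start at day 31 and finishes at day 32.
All tasks are finished once the last one completes. Finish times: Literature review at 6, Data collection at 5, Data cleaning at 13, Writing at 21, Formatting at 29, Submission at 32. The latest is day 32.

32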